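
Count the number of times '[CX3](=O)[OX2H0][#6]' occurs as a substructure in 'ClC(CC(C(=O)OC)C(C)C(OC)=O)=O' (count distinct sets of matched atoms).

2

[CX3](=O)[OX2H0][#6] is the SMARTS for an ester: a carbonyl carbon bonded to an oxygen that is itself bonded to carbon (no H on that O).
The molecule carries 2 separate instances of a methyl-ester group (-C(=O)OCH3) meeting every constraint; each maps to a distinct set of atoms, giving 2 matches.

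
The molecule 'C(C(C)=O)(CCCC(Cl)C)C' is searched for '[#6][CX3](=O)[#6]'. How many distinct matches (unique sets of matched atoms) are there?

1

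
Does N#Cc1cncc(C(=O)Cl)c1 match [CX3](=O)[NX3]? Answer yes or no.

No

The pattern [CX3](=O)[NX3] describes a carbonyl carbon bonded to a trivalent nitrogen — an amide.
The closest candidate here is a nitrile (-C#N), but the nitrile N is NX1 (triple-bonded), not NX3. No other fragment satisfies the full query, so there is no match.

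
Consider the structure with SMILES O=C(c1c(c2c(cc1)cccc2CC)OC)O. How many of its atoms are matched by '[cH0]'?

The query [cH0] means: aromatic carbon with no attached hydrogen (substituted or ring-fusion).
Check the 17 heavy atoms by environment: 5× c (aromatic, H0) → match; 5× c (aromatic, H1) → no; 1× C (H0) → no; 2× O (H0) → no; 1× O (H1) → no; 2× C (H3) → no; 1× C (H2) → no.
That gives 5 matching atoms.

5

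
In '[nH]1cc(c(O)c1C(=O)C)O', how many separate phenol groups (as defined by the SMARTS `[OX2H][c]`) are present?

[OX2H][c] is the SMARTS for a phenol: a hydroxyl oxygen attached to an aromatic carbon.
The molecule carries 2 separate instances of a hydroxyl group (-OH) meeting every constraint; each maps to a distinct set of atoms, giving 2 matches.

2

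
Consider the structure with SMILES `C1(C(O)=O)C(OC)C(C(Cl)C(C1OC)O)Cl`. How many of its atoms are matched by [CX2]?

0

The query [CX2] means: C with X2: aliphatic carbon with exactly 2 total connections.
Check the 16 heavy atoms by environment: 8× C (X4) → no; 4× O (X2) → no; 2× Cl (X1) → no; 1× C (X3) → no; 1× O (X1) → no.
No environment satisfies the query, so 0 matching atoms.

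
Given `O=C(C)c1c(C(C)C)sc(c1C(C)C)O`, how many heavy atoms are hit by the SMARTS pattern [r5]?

The query [r5] means: r5 matches atoms in a five-membered ring.
Check the 15 heavy atoms by environment: 1× s (aromatic, in 5-ring) → match; 4× c (aromatic, in 5-ring) → match; 8× C (acyclic) → no; 2× O (acyclic) → no.
Summing the matching environments: 1 + 4 = 5 matching atoms.

5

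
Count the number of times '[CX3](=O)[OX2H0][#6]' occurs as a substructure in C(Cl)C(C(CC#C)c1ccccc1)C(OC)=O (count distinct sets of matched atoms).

1

[CX3](=O)[OX2H0][#6] is the SMARTS for an ester: a carbonyl carbon bonded to an oxygen that is itself bonded to carbon (no H on that O).
Exactly one fragment in the molecule meets all constraints, giving 1 match.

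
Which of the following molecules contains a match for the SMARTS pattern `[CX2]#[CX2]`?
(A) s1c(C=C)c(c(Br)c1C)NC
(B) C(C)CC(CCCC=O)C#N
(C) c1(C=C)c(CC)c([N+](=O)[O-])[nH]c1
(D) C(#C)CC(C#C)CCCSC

D

[CX2]#[CX2] describes a carbon-carbon triple bond (an alkyne).
(A) has a vinyl group (-CH=CH2) but the C=C is a double bond; both carbons are CX3, not CX2.
(B) has a nitrile (-C#N) but the triple bond is C#N, not C#C.
(C) has a vinyl group (-CH=CH2) but the C=C is a double bond; both carbons are CX3, not CX2.
(D) contains an ethynyl group (-C#CH), which satisfies every atom and bond constraint.
So the answer is (D).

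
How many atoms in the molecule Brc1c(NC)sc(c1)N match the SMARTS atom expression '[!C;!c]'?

4

The query [!C;!c] means: neither aliphatic nor aromatic carbon — same as [!#6].
Check the 9 heavy atoms by environment: 1× s (aromatic) → match; 4× c (aromatic) → no; 2× N → match; 1× C → no; 1× Br → match.
Summing the matching environments: 1 + 2 + 1 = 4 matching atoms.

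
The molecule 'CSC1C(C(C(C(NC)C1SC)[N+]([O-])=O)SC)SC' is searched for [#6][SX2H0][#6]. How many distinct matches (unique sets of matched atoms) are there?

4

[#6][SX2H0][#6] is the SMARTS for a thioether: an aliphatic sulfur bridging two carbons with no H on the sulfur.
The molecule carries 4 separate instances of a methylthio ether (-SCH3) meeting every constraint; each maps to a distinct set of atoms, giving 4 matches.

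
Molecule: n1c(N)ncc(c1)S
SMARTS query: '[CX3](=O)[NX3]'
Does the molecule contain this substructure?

No

The pattern [CX3](=O)[NX3] describes a carbonyl carbon bonded to a trivalent nitrogen — an amide.
The closest candidate here is a primary amino group (-NH2), but the -NH2 is not attached to a carbonyl carbon. No other fragment satisfies the full query, so there is no match.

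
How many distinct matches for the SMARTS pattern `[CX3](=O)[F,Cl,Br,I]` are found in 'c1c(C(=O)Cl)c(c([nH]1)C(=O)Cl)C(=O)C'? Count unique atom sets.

2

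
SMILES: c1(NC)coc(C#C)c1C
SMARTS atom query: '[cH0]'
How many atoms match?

3

The query [cH0] means: aromatic carbon with no attached hydrogen (substituted or ring-fusion).
Check the 10 heavy atoms by environment: 1× o (aromatic, H0) → no; 3× c (aromatic, H0) → match; 1× c (aromatic, H1) → no; 1× C (H0) → no; 1× C (H1) → no; 1× N (H1) → no; 2× C (H3) → no.
That gives 3 matching atoms.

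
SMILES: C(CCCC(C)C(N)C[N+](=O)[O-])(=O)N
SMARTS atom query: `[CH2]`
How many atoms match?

4

The query [CH2] means: aliphatic carbon with exactly two hydrogens.
Check the 14 heavy atoms by environment: 4× C (H2) → match; 2× C (H1) → no; 1× N (charge +1, H0) → no; 1× O (charge -1, H0) → no; 2× O (H0) → no; 1× C (H0) → no; 2× N (H2) → no; 1× C (H3) → no.
That gives 4 matching atoms.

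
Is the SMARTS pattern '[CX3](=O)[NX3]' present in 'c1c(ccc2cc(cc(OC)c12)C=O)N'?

The pattern [CX3](=O)[NX3] describes a carbonyl carbon bonded to a trivalent nitrogen — an amide.
The closest candidate here is a primary amino group (-NH2), but the -NH2 is not attached to a carbonyl carbon. No other fragment satisfies the full query, so there is no match.

No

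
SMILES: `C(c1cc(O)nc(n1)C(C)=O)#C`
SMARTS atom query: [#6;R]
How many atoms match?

4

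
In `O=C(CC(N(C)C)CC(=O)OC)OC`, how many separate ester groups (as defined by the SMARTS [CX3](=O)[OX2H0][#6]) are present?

[CX3](=O)[OX2H0][#6] is the SMARTS for an ester: a carbonyl carbon bonded to an oxygen that is itself bonded to carbon (no H on that O).
The molecule carries 2 separate instances of a methyl-ester group (-C(=O)OCH3) meeting every constraint; each maps to a distinct set of atoms, giving 2 matches.

2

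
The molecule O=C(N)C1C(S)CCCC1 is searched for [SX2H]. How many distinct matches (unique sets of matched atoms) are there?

[SX2H] is the SMARTS for a thiol: an aliphatic sulfur with two connections, one being H.
Exactly one fragment in the molecule meets all constraints, giving 1 match.

1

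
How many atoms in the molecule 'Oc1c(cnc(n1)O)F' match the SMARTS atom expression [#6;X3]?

4

The query [#6;X3] means: any carbon (aromatic or not) with three total connections.
Check the 9 heavy atoms by environment: 2× n (aromatic, X2) → no; 4× c (aromatic, X3) → match; 2× O (X2) → no; 1× F (X1) → no.
That gives 4 matching atoms.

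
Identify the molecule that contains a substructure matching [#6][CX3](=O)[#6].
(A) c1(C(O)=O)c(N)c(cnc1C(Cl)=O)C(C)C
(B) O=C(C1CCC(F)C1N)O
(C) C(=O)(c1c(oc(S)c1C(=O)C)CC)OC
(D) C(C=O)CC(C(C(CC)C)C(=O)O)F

[#6][CX3](=O)[#6] describes a carbonyl carbon (no H) flanked by two carbons (a ketone).
(A) has a carboxylic acid group (-C(=O)OH) but one neighbour of the carbonyl carbon is O, not C.
(B) has a carboxylic acid group (-C(=O)OH) but one neighbour of the carbonyl carbon is O, not C.
(C) contains an acetyl/ketone group (-C(=O)CH3), which satisfies every atom and bond constraint.
(D) has a carboxylic acid group (-C(=O)OH) but one neighbour of the carbonyl carbon is O, not C.
So the answer is (C).

C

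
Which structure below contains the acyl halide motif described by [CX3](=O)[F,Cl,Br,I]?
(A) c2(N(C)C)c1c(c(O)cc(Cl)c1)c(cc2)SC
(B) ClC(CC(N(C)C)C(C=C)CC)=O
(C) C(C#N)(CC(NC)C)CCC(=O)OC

[CX3](=O)[F,Cl,Br,I] describes a carbonyl carbon bonded to a halogen (an acyl halide).
(A) has a chloro substituent but the Cl is not on a carbonyl carbon.
(B) contains an acyl chloride (-C(=O)Cl), which satisfies every atom and bond constraint.
(C) has a methyl-ester group (-C(=O)OCH3) but the carbonyl is bonded to -O-C, not to a halogen.
So the answer is (B).

B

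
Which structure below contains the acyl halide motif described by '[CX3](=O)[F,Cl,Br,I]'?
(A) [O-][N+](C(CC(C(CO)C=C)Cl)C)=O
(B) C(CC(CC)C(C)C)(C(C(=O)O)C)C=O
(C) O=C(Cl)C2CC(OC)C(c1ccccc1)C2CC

C

[CX3](=O)[F,Cl,Br,I] describes a carbonyl carbon bonded to a halogen (an acyl halide).
(A) has a chloro substituent but the Cl is not on a carbonyl carbon.
(B) has a carboxylic acid group (-C(=O)OH) but the carbonyl is bonded to -OH, not to a halogen.
(C) contains an acyl chloride (-C(=O)Cl), which satisfies every atom and bond constraint.
So the answer is (C).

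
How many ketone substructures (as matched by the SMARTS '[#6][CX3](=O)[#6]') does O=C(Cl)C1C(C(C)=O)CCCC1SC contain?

[#6][CX3](=O)[#6] is the SMARTS for a ketone: a carbonyl carbon (no H) flanked by two carbons.
Exactly one fragment in the molecule meets all constraints, giving 1 match.

1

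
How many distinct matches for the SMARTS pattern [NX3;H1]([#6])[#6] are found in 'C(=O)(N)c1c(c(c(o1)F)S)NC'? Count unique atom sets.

1

[NX3;H1]([#6])[#6] is the SMARTS for a secondary amine: a trivalent nitrogen with one H, bonded to two carbons.
Exactly one fragment in the molecule meets all constraints, giving 1 match.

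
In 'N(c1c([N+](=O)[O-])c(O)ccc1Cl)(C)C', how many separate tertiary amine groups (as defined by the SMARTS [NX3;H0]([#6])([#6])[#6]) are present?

1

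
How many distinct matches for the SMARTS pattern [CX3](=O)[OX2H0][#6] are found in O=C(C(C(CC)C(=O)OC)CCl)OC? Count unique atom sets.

2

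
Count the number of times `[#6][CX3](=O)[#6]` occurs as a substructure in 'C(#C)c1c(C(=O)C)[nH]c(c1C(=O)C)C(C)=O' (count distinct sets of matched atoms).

3

[#6][CX3](=O)[#6] is the SMARTS for a ketone: a carbonyl carbon (no H) flanked by two carbons.
The molecule carries 3 separate instances of an acetyl/ketone group (-C(=O)CH3) meeting every constraint; each maps to a distinct set of atoms, giving 3 matches.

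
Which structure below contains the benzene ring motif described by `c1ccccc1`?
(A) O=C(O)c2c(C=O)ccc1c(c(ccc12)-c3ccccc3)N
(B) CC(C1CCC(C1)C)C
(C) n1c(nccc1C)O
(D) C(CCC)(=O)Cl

A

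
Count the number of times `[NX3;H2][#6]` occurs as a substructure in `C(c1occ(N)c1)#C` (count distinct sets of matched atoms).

1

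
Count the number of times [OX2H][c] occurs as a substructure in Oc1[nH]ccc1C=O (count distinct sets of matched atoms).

1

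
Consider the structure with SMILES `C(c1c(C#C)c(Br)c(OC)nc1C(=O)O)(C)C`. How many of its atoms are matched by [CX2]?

Check the 17 heavy atoms by environment: 1× n (aromatic, X2) → no; 5× c (aromatic, X3) → no; 1× Br (X1) → no; 2× O (X2) → no; 4× C (X4) → no; 1× C (X3) → no; 1× O (X1) → no; 2× C (X2) → match.
That gives 2 matching atoms.

2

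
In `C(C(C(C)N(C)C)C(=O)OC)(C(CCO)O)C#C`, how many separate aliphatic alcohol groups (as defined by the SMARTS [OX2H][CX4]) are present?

2

[OX2H][CX4] is the SMARTS for an aliphatic alcohol: a hydroxyl oxygen bound to an sp3 (X4) carbon.
The molecule carries 2 separate instances of a hydroxyl group (-OH) meeting every constraint; each maps to a distinct set of atoms, giving 2 matches.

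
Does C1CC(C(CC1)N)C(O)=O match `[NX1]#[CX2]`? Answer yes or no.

No

The pattern [NX1]#[CX2] describes a nitrogen triple-bonded to a two-connected carbon — a nitrile.
The closest candidate here is a primary amino group (-NH2), but the nitrogen is NX3 (three connections), not NX1 triple-bonded. No other fragment satisfies the full query, so there is no match.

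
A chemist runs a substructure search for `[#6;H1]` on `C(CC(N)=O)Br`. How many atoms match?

0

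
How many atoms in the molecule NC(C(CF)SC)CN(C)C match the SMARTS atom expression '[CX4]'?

The query [CX4] means: C with X4: aliphatic carbon with exactly 4 total connections (bonds + H).
Check the 11 heavy atoms by environment: 7× C (X4) → match; 2× N (X3) → no; 1× S (X2) → no; 1× F (X1) → no.
That gives 7 matching atoms.

7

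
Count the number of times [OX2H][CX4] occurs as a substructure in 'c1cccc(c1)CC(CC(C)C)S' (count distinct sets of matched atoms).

[OX2H][CX4] is the SMARTS for an aliphatic alcohol: a hydroxyl oxygen bound to an sp3 (X4) carbon.
No fragment in the molecule satisfies every constraint, giving 0 matches.

0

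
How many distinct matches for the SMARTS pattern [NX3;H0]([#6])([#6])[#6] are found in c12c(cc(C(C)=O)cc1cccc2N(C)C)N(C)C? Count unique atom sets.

[NX3;H0]([#6])([#6])[#6] is the SMARTS for a tertiary amine: a trivalent nitrogen with no H, bonded to three carbons.
The molecule carries 2 separate instances of a dimethylamino group (-N(CH3)2) meeting every constraint; each maps to a distinct set of atoms, giving 2 matches.

2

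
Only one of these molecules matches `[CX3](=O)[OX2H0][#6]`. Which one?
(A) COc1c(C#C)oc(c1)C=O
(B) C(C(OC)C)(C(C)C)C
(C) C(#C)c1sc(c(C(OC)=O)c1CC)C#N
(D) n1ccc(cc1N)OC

[CX3](=O)[OX2H0][#6] describes a carbonyl carbon bonded to an oxygen that is itself bonded to carbon (no H on that O) (an ester).
(A) has a methoxy ether (-OCH3) but the ether oxygen is not adjacent to a C=O carbon.
(B) has a methoxy ether (-OCH3) but the ether oxygen is not adjacent to a C=O carbon.
(C) contains a methyl-ester group (-C(=O)OCH3), which satisfies every atom and bond constraint.
(D) has a methoxy ether (-OCH3) but the ether oxygen is not adjacent to a C=O carbon.
So the answer is (C).

C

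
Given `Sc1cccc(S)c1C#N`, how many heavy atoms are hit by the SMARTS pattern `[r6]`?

6

The query [r6] means: r6 matches atoms in a six-membered ring.
Check the 10 heavy atoms by environment: 6× c (aromatic, in 6-ring) → match; 2× S (acyclic) → no; 1× C (acyclic) → no; 1× N (acyclic) → no.
That gives 6 matching atoms.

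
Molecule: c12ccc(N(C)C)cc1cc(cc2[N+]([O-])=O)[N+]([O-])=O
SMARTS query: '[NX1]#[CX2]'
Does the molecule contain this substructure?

The pattern [NX1]#[CX2] describes a nitrogen triple-bonded to a two-connected carbon — a nitrile.
The closest candidate here is a nitro group (-[N+](=O)[O-]), but there is no C#N triple bond. No other fragment satisfies the full query, so there is no match.

No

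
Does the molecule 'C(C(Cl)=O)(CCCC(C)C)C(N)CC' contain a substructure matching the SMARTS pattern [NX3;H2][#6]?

Yes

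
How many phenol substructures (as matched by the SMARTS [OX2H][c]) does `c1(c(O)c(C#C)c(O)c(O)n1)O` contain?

4

[OX2H][c] is the SMARTS for a phenol: a hydroxyl oxygen attached to an aromatic carbon.
The molecule carries 4 separate instances of a hydroxyl group (-OH) meeting every constraint; each maps to a distinct set of atoms, giving 4 matches.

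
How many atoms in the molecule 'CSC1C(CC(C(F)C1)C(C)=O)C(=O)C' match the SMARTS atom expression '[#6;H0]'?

Check the 15 heavy atoms by environment: 4× C (H1) → no; 2× C (H2) → no; 2× C (H0) → match; 2× O (H0) → no; 3× C (H3) → no; 1× F (H0) → no; 1× S (H0) → no.
That gives 2 matching atoms.

2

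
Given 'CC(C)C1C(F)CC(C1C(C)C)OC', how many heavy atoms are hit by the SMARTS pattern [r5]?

The query [r5] means: r5 matches atoms in a five-membered ring.
Check the 14 heavy atoms by environment: 5× C (in 5-ring) → match; 7× C (acyclic) → no; 1× F (acyclic) → no; 1× O (acyclic) → no.
That gives 5 matching atoms.

5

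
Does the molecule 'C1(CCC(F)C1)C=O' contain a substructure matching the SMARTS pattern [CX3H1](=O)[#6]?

Yes

The pattern [CX3H1](=O)[#6] describes an sp2 carbon with one H, double-bonded to O and single-bonded to carbon — an aldehyde.
The molecule carries an aldehyde (-CHO), whose atoms satisfy every constraint of the query, so the pattern matches.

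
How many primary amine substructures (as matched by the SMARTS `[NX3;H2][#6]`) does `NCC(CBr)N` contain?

2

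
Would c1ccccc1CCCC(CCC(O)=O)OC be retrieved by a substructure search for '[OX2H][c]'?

No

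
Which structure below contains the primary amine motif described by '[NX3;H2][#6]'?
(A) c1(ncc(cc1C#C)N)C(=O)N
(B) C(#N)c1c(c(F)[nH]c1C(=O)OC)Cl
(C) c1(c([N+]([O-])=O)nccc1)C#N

[NX3;H2][#6] describes a trivalent nitrogen with two H attached to carbon (a primary amine).
(A) contains a primary amino group (-NH2), which satisfies every atom and bond constraint.
(B) has a nitrile (-C#N) but the nitrogen is NX1 (triple-bonded), not NX3 with two H.
(C) has a nitro group (-[N+](=O)[O-]) but the nitrogen is [N+] with no H, not NX3H2.
So the answer is (A).

A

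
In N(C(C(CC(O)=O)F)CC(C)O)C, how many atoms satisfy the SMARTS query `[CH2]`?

Check the 13 heavy atoms by environment: 2× C (H2) → match; 3× C (H1) → no; 2× C (H3) → no; 1× N (H1) → no; 1× C (H0) → no; 1× O (H0) → no; 2× O (H1) → no; 1× F (H0) → no.
That gives 2 matching atoms.

2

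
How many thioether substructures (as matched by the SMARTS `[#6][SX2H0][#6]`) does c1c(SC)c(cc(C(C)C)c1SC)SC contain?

3

[#6][SX2H0][#6] is the SMARTS for a thioether: an aliphatic sulfur bridging two carbons with no H on the sulfur.
The molecule carries 3 separate instances of a methylthio ether (-SCH3) meeting every constraint; each maps to a distinct set of atoms, giving 3 matches.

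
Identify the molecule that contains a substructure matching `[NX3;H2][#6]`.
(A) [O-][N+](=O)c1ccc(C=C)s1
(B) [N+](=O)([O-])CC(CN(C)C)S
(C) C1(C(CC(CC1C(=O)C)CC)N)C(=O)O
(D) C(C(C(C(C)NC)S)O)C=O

C

[NX3;H2][#6] describes a trivalent nitrogen with two H attached to carbon (a primary amine).
(A) has a nitro group (-[N+](=O)[O-]) but the nitrogen is [N+] with no H, not NX3H2.
(B) has a dimethylamino group (-N(CH3)2) but the nitrogen has H0, not H2.
(C) contains a primary amino group (-NH2), which satisfies every atom and bond constraint.
(D) has an N-methylamino group (-NHCH3) but the nitrogen bears two carbons and only one H (H1), not H2.
So the answer is (C).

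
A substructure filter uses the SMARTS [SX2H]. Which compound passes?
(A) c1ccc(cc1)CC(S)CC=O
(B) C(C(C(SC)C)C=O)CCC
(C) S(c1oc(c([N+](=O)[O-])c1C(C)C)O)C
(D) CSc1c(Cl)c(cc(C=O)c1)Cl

[SX2H] describes an aliphatic sulfur with two connections, one being H (a thiol).
(A) contains a thiol (-SH), which satisfies every atom and bond constraint.
(B) has a methylthio ether (-SCH3) but the sulfur has H0 (bonded to two carbons), not H1.
(C) has a methylthio ether (-SCH3) but the sulfur has H0 (bonded to two carbons), not H1.
(D) has a methylthio ether (-SCH3) but the sulfur has H0 (bonded to two carbons), not H1.
So the answer is (A).

A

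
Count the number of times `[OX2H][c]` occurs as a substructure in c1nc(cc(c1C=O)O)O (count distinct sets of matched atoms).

2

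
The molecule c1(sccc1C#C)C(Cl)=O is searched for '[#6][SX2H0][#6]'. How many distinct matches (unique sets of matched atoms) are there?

0

[#6][SX2H0][#6] is the SMARTS for a thioether: an aliphatic sulfur bridging two carbons with no H on the sulfur.
No fragment in the molecule satisfies every constraint, giving 0 matches.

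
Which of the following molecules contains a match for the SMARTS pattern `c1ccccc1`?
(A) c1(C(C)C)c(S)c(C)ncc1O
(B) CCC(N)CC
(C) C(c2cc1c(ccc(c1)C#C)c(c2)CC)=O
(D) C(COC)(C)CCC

c1ccccc1 describes six aromatic carbons in a ring (a benzene ring).
(A) has a methyl group (-CH3) but no six-membered all-carbon aromatic ring is present.
(B) has a methyl group (-CH3) but no six-membered all-carbon aromatic ring is present.
(C) contains the required atom environment, so the pattern matches.
(D) has a methyl group (-CH3) but no six-membered all-carbon aromatic ring is present.
So the answer is (C).

C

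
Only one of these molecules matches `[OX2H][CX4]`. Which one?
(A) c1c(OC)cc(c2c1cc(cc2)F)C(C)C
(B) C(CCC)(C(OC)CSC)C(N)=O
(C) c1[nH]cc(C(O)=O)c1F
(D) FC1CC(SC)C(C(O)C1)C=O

[OX2H][CX4] describes a hydroxyl oxygen bound to an sp3 (X4) carbon (an aliphatic alcohol).
(A) has a methoxy ether (-OCH3) but the oxygen has H0 (ether), not H1.
(B) has a methoxy ether (-OCH3) but the oxygen has H0 (ether), not H1.
(C) has a carboxylic acid group (-C(=O)OH) but the -OH is on a CX3 carbonyl carbon, not a CX4 carbon.
(D) contains a hydroxyl group (-OH), which satisfies every atom and bond constraint.
So the answer is (D).

D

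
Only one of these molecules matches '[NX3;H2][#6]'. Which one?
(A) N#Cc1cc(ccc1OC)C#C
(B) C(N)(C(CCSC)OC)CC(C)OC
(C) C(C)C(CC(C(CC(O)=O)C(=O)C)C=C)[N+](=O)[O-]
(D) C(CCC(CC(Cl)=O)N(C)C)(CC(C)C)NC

[NX3;H2][#6] describes a trivalent nitrogen with two H attached to carbon (a primary amine).
(A) has a nitrile (-C#N) but the nitrogen is NX1 (triple-bonded), not NX3 with two H.
(B) contains a primary amino group (-NH2), which satisfies every atom and bond constraint.
(C) has a nitro group (-[N+](=O)[O-]) but the nitrogen is [N+] with no H, not NX3H2.
(D) has an N-methylamino group (-NHCH3) but the nitrogen bears two carbons and only one H (H1), not H2.
So the answer is (B).

B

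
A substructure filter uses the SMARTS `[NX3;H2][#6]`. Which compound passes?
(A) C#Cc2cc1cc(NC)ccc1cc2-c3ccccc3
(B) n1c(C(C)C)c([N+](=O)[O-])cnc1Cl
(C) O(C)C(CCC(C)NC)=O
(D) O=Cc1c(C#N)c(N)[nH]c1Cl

[NX3;H2][#6] describes a trivalent nitrogen with two H attached to carbon (a primary amine).
(A) has an N-methylamino group (-NHCH3) but the nitrogen bears two carbons and only one H (H1), not H2.
(B) has a nitro group (-[N+](=O)[O-]) but the nitrogen is [N+] with no H, not NX3H2.
(C) has an N-methylamino group (-NHCH3) but the nitrogen bears two carbons and only one H (H1), not H2.
(D) contains a primary amino group (-NH2), which satisfies every atom and bond constraint.
So the answer is (D).

D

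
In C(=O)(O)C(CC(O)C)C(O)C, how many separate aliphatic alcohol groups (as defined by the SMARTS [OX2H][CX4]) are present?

2

[OX2H][CX4] is the SMARTS for an aliphatic alcohol: a hydroxyl oxygen bound to an sp3 (X4) carbon.
The molecule carries 2 separate instances of a hydroxyl group (-OH) meeting every constraint; each maps to a distinct set of atoms, giving 2 matches.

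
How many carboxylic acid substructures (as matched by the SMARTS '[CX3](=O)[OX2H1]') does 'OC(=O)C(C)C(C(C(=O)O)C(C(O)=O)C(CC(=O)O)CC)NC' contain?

[CX3](=O)[OX2H1] is the SMARTS for a carboxylic acid: an sp2 carbon double-bonded to O and single-bonded to an -OH oxygen.
The molecule carries 4 separate instances of a carboxylic acid group (-C(=O)OH) meeting every constraint; each maps to a distinct set of atoms, giving 4 matches.

4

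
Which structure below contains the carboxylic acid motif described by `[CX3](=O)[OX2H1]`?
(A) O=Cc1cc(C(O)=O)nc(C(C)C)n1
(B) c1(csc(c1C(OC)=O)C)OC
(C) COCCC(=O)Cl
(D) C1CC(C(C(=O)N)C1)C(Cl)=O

[CX3](=O)[OX2H1] describes an sp2 carbon double-bonded to O and single-bonded to an -OH oxygen (a carboxylic acid).
(A) contains a carboxylic acid group (-C(=O)OH), which satisfies every atom and bond constraint.
(B) has a methyl-ester group (-C(=O)OCH3) but the singly-bonded O has no H (OX2H0, not OX2H1).
(C) has an acyl chloride (-C(=O)Cl) but the carbonyl is bonded to Cl, not to an -OH oxygen.
(D) has a primary amide (-C(=O)NH2) but the carbonyl is bonded to N, not to an -OH oxygen.
So the answer is (A).

A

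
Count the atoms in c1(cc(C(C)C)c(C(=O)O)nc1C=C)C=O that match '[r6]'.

6

The query [r6] means: r6 matches atoms in a six-membered ring.
Check the 16 heavy atoms by environment: 1× n (aromatic, in 6-ring) → match; 5× c (aromatic, in 6-ring) → match; 7× C (acyclic) → no; 3× O (acyclic) → no.
Summing the matching environments: 1 + 5 = 6 matching atoms.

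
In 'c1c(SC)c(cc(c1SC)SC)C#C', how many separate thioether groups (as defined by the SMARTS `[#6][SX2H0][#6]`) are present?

[#6][SX2H0][#6] is the SMARTS for a thioether: an aliphatic sulfur bridging two carbons with no H on the sulfur.
The molecule carries 3 separate instances of a methylthio ether (-SCH3) meeting every constraint; each maps to a distinct set of atoms, giving 3 matches.

3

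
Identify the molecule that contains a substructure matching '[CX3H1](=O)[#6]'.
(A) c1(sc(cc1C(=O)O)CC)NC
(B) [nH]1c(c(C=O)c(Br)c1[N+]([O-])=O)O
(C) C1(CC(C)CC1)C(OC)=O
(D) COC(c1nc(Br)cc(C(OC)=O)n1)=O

[CX3H1](=O)[#6] describes an sp2 carbon with one H, double-bonded to O and single-bonded to carbon (an aldehyde).
(A) has a carboxylic acid group (-C(=O)OH) but the carbonyl carbon has H0 and is bonded to O, not H1.
(B) contains an aldehyde (-CHO), which satisfies every atom and bond constraint.
(C) has a methyl-ester group (-C(=O)OCH3) but the carbonyl carbon has H0, not H1.
(D) has a methyl-ester group (-C(=O)OCH3) but the carbonyl carbon has H0, not H1.
So the answer is (B).

B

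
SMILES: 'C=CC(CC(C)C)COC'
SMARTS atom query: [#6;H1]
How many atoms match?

3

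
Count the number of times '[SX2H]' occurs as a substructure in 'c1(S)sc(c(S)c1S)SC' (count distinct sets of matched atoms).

3

[SX2H] is the SMARTS for a thiol: an aliphatic sulfur with two connections, one being H.
The molecule carries 3 separate instances of a thiol (-SH) meeting every constraint; each maps to a distinct set of atoms, giving 3 matches.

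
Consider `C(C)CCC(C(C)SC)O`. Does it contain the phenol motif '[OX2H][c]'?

No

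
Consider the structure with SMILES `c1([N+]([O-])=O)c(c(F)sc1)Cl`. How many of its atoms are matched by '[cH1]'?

The query [cH1] means: aromatic carbon bearing exactly one hydrogen.
Check the 10 heavy atoms by environment: 1× s (aromatic, H0) → no; 3× c (aromatic, H0) → no; 1× c (aromatic, H1) → match; 1× F (H0) → no; 1× Cl (H0) → no; 1× N (charge +1, H0) → no; 1× O (charge -1, H0) → no; 1× O (H0) → no.
That gives 1 matching atom.

1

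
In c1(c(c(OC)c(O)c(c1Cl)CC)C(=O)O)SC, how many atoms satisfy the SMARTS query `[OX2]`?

Check the 17 heavy atoms by environment: 6× c (aromatic, X3) → no; 4× C (X4) → no; 3× O (X2) → match; 1× Cl (X1) → no; 1× C (X3) → no; 1× O (X1) → no; 1× S (X2) → no.
That gives 3 matching atoms.

3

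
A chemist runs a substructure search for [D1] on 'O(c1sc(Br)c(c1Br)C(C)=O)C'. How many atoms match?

5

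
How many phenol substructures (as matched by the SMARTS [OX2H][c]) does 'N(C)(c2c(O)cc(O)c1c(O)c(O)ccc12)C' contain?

4

[OX2H][c] is the SMARTS for a phenol: a hydroxyl oxygen attached to an aromatic carbon.
The molecule carries 4 separate instances of a hydroxyl group (-OH) meeting every constraint; each maps to a distinct set of atoms, giving 4 matches.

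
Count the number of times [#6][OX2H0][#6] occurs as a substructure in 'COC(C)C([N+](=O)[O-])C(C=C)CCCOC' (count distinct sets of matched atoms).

2

[#6][OX2H0][#6] is the SMARTS for an ether: an aliphatic oxygen bridging two carbons with no H on the oxygen.
The molecule carries 2 separate instances of a methoxy ether (-OCH3) meeting every constraint; each maps to a distinct set of atoms, giving 2 matches.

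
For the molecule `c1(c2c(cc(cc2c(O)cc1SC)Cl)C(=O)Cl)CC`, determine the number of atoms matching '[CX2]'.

0

The query [CX2] means: C with X2: aliphatic carbon with exactly 2 total connections.
Check the 19 heavy atoms by environment: 10× c (aromatic, X3) → no; 1× S (X2) → no; 3× C (X4) → no; 1× C (X3) → no; 1× O (X1) → no; 2× Cl (X1) → no; 1× O (X2) → no.
No environment satisfies the query, so 0 matching atoms.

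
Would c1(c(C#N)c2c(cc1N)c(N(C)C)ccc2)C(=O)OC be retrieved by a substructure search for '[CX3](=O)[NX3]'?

No

The pattern [CX3](=O)[NX3] describes a carbonyl carbon bonded to a trivalent nitrogen — an amide.
The closest candidate here is a primary amino group (-NH2), but the -NH2 is not attached to a carbonyl carbon. No other fragment satisfies the full query, so there is no match.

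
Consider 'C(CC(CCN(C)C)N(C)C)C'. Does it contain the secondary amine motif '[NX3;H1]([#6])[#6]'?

The pattern [NX3;H1]([#6])[#6] describes a trivalent nitrogen with one H, bonded to two carbons — a secondary amine.
The closest candidate here is a dimethylamino group (-N(CH3)2), but the nitrogen has H0, not H1. No other fragment satisfies the full query, so there is no match.

No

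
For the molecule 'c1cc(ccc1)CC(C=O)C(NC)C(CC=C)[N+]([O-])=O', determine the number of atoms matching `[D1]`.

5

The query [D1] means: atom with exactly one heavy-atom neighbour (degree 1).
Check the 20 heavy atoms by environment: 4× C (D2) → no; 3× C (D3) → no; 2× O (D1) → match; 2× C (D1) → match; 1× N (D2) → no; 1× N (charge +1, D3) → no; 1× O (charge -1, D1) → match; 1× c (aromatic, D3) → no; 5× c (aromatic, D2) → no.
Summing the matching environments: 2 + 2 + 1 = 5 matching atoms.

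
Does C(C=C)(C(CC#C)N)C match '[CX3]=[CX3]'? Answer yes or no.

The pattern [CX3]=[CX3] describes a non-aromatic C=C double bond between two sp2 carbons — an alkene.
The molecule carries a vinyl group (-CH=CH2), whose atoms satisfy every constraint of the query, so the pattern matches.

Yes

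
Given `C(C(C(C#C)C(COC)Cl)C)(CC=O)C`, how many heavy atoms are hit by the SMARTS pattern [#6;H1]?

6

Check the 15 heavy atoms by environment: 2× C (H2) → no; 6× C (H1) → match; 1× Cl (H0) → no; 3× C (H3) → no; 2× O (H0) → no; 1× C (H0) → no.
That gives 6 matching atoms.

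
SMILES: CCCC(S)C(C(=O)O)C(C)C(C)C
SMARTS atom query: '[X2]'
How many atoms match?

2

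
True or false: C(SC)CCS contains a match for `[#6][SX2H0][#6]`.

True

The pattern [#6][SX2H0][#6] describes an aliphatic sulfur bridging two carbons with no H on the sulfur — a thioether.
The molecule carries a methylthio ether (-SCH3), whose atoms satisfy every constraint of the query, so the pattern matches.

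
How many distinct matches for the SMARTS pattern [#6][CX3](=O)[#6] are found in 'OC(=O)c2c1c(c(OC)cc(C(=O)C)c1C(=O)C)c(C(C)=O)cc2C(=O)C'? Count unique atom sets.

4

[#6][CX3](=O)[#6] is the SMARTS for a ketone: a carbonyl carbon (no H) flanked by two carbons.
The molecule carries 4 separate instances of an acetyl/ketone group (-C(=O)CH3) meeting every constraint; each maps to a distinct set of atoms, giving 4 matches.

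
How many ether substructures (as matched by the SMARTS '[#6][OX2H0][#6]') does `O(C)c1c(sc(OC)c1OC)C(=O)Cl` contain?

3

[#6][OX2H0][#6] is the SMARTS for an ether: an aliphatic oxygen bridging two carbons with no H on the oxygen.
The molecule carries 3 separate instances of a methoxy ether (-OCH3) meeting every constraint; each maps to a distinct set of atoms, giving 3 matches.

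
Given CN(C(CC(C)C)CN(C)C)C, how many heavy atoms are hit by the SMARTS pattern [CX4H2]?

2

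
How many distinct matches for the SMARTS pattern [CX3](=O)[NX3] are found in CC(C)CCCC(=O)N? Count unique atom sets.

1

[CX3](=O)[NX3] is the SMARTS for an amide: a carbonyl carbon bonded to a trivalent nitrogen.
Exactly one fragment in the molecule meets all constraints, giving 1 match.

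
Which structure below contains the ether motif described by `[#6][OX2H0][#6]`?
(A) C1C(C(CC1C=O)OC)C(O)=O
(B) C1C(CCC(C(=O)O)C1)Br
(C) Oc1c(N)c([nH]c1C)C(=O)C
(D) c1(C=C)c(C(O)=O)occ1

A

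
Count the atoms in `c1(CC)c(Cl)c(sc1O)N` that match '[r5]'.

Check the 10 heavy atoms by environment: 1× s (aromatic, in 5-ring) → match; 4× c (aromatic, in 5-ring) → match; 1× Cl (acyclic) → no; 1× N (acyclic) → no; 1× O (acyclic) → no; 2× C (acyclic) → no.
Summing the matching environments: 1 + 4 = 5 matching atoms.

5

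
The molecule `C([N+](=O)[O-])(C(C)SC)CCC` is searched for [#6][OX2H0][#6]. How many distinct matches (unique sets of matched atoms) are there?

0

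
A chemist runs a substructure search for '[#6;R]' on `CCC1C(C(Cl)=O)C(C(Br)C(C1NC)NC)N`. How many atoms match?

Check the 17 heavy atoms by environment: 6× C (in 6-ring) → match; 3× N (acyclic) → no; 5× C (acyclic) → no; 1× Br (acyclic) → no; 1× O (acyclic) → no; 1× Cl (acyclic) → no.
That gives 6 matching atoms.

6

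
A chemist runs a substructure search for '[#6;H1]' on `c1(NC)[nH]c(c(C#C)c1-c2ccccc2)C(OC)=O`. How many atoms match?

6

The query [#6;H1] means: any carbon bearing exactly one hydrogen.
Check the 19 heavy atoms by environment: 1× n (aromatic, H1) → no; 5× c (aromatic, H0) → no; 2× C (H0) → no; 1× C (H1) → match; 5× c (aromatic, H1) → match; 1× N (H1) → no; 2× C (H3) → no; 2× O (H0) → no.
Summing the matching environments: 1 + 5 = 6 matching atoms.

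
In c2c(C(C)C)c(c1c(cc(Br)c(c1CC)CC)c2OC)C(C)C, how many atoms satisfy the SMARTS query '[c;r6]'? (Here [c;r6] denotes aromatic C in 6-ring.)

10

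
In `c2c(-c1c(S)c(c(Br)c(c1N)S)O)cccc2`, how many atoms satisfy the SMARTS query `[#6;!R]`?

0

The query [#6;!R] means: carbon not in any ring.
Check the 17 heavy atoms by environment: 12× c (aromatic, in 6-ring) → no; 2× S (acyclic) → no; 1× N (acyclic) → no; 1× O (acyclic) → no; 1× Br (acyclic) → no.
No environment satisfies the query, so 0 matching atoms.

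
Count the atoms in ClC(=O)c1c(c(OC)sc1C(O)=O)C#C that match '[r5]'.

The query [r5] means: r5 matches atoms in a five-membered ring.
Check the 15 heavy atoms by environment: 1× s (aromatic, in 5-ring) → match; 4× c (aromatic, in 5-ring) → match; 5× C (acyclic) → no; 4× O (acyclic) → no; 1× Cl (acyclic) → no.
Summing the matching environments: 1 + 4 = 5 matching atoms.

5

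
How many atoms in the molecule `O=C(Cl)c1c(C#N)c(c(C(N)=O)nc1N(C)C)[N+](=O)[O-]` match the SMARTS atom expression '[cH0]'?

5

The query [cH0] means: aromatic carbon with no attached hydrogen (substituted or ring-fusion).
Check the 20 heavy atoms by environment: 1× n (aromatic, H0) → no; 5× c (aromatic, H0) → match; 3× C (H0) → no; 2× N (H0) → no; 3× O (H0) → no; 1× Cl (H0) → no; 1× N (charge +1, H0) → no; 1× O (charge -1, H0) → no; 1× N (H2) → no; 2× C (H3) → no.
That gives 5 matching atoms.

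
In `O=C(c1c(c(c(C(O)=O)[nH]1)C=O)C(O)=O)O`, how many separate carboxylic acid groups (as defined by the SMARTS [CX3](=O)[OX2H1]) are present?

3

[CX3](=O)[OX2H1] is the SMARTS for a carboxylic acid: an sp2 carbon double-bonded to O and single-bonded to an -OH oxygen.
The molecule carries 3 separate instances of a carboxylic acid group (-C(=O)OH) meeting every constraint; each maps to a distinct set of atoms, giving 3 matches.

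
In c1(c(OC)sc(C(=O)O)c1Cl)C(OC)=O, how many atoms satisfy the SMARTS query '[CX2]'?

0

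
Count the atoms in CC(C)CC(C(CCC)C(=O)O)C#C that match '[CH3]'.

3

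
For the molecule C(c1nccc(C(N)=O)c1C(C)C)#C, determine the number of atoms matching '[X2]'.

Check the 14 heavy atoms by environment: 1× n (aromatic, X2) → match; 5× c (aromatic, X3) → no; 1× C (X3) → no; 1× O (X1) → no; 1× N (X3) → no; 2× C (X2) → match; 3× C (X4) → no.
Summing the matching environments: 1 + 2 = 3 matching atoms.

3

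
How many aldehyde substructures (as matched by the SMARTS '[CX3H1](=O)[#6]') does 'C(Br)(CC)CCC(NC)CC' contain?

[CX3H1](=O)[#6] is the SMARTS for an aldehyde: an sp2 carbon with one H, double-bonded to O and single-bonded to carbon.
No fragment in the molecule satisfies every constraint, giving 0 matches.

0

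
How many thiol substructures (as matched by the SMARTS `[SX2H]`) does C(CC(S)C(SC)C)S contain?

2

[SX2H] is the SMARTS for a thiol: an aliphatic sulfur with two connections, one being H.
The molecule carries 2 separate instances of a thiol (-SH) meeting every constraint; each maps to a distinct set of atoms, giving 2 matches.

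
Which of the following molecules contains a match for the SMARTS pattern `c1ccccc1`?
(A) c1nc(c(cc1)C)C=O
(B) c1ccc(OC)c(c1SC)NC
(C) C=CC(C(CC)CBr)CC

c1ccccc1 describes six aromatic carbons in a ring (a benzene ring).
(A) has a methyl group (-CH3) but no six-membered all-carbon aromatic ring is present.
(B) contains the required atom environment, so the pattern matches.
(C) has a methyl group (-CH3) but no six-membered all-carbon aromatic ring is present.
So the answer is (B).

B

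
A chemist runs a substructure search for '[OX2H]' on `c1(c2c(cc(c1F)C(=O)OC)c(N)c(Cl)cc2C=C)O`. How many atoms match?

1

The query [OX2H] means: aliphatic oxygen with two connections, one of which is H — an -OH oxygen.
Check the 20 heavy atoms by environment: 8× c (aromatic, H0, X3) → no; 2× c (aromatic, H1, X3) → no; 1× N (H2, X3) → no; 1× O (H1, X2) → match; 1× Cl (H0, X1) → no; 1× C (H0, X3) → no; 1× O (H0, X1) → no; 1× O (H0, X2) → no; 1× C (H3, X4) → no; 1× F (H0, X1) → no; 1× C (H1, X3) → no; 1× C (H2, X3) → no.
That gives 1 matching atom.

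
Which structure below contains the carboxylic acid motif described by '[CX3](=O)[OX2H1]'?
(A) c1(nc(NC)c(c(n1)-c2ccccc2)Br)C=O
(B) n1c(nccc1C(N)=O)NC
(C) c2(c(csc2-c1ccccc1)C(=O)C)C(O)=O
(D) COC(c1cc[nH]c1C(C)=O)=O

[CX3](=O)[OX2H1] describes an sp2 carbon double-bonded to O and single-bonded to an -OH oxygen (a carboxylic acid).
(A) has an aldehyde (-CHO) but there is no singly-bonded oxygen on the carbonyl carbon.
(B) has a primary amide (-C(=O)NH2) but the carbonyl is bonded to N, not to an -OH oxygen.
(C) contains a carboxylic acid group (-C(=O)OH), which satisfies every atom and bond constraint.
(D) has a methyl-ester group (-C(=O)OCH3) but the singly-bonded O has no H (OX2H0, not OX2H1).
So the answer is (C).

C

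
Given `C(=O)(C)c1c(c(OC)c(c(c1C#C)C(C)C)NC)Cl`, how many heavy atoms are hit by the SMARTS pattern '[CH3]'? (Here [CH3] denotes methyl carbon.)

5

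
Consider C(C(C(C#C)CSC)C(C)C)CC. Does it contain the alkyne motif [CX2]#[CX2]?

Yes

The pattern [CX2]#[CX2] describes a carbon-carbon triple bond — an alkyne.
The molecule carries an ethynyl group (-C#CH), whose atoms satisfy every constraint of the query, so the pattern matches.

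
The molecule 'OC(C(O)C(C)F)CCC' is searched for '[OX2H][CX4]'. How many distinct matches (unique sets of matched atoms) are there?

2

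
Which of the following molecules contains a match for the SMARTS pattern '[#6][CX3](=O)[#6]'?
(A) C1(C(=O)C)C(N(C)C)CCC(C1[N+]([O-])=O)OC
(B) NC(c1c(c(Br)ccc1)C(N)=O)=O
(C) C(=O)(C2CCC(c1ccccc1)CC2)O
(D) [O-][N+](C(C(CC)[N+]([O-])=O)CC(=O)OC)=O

A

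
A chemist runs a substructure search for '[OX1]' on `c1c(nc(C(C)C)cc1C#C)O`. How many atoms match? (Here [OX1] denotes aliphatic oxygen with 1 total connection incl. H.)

The query [OX1] means: aliphatic oxygen with one total connection — typically a carbonyl =O or an oxide.
Check the 12 heavy atoms by environment: 1× n (aromatic, X2) → no; 5× c (aromatic, X3) → no; 2× C (X2) → no; 1× O (X2) → no; 3× C (X4) → no.
No environment satisfies the query, so 0 matching atoms.

0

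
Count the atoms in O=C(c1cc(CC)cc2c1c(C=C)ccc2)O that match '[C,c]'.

15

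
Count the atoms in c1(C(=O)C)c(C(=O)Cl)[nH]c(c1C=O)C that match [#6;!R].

The query [#6;!R] means: carbon not in any ring.
Check the 14 heavy atoms by environment: 1× n (aromatic, in 5-ring) → no; 4× c (aromatic, in 5-ring) → no; 5× C (acyclic) → match; 3× O (acyclic) → no; 1× Cl (acyclic) → no.
That gives 5 matching atoms.

5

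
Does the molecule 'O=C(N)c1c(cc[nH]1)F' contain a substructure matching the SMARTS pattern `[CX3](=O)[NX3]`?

Yes

The pattern [CX3](=O)[NX3] describes a carbonyl carbon bonded to a trivalent nitrogen — an amide.
The molecule carries a primary amide (-C(=O)NH2), whose atoms satisfy every constraint of the query, so the pattern matches.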